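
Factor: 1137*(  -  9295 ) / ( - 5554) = 2^( - 1)*3^1*5^1*11^1*13^2*379^1*2777^( - 1)=10568415/5554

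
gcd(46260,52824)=12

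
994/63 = 142/9  =  15.78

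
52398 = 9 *5822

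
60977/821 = 60977/821 = 74.27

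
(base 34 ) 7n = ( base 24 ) AL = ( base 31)8d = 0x105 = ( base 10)261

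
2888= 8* 361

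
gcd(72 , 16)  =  8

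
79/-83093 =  - 79/83093= - 0.00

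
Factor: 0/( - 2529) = 0^1 = 0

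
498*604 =300792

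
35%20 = 15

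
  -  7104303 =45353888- 52458191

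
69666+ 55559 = 125225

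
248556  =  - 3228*( -77 ) 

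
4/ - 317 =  - 4/317 = - 0.01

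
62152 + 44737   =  106889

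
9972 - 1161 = 8811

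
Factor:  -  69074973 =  - 3^2 * 11^1 * 697727^1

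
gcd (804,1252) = 4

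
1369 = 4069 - 2700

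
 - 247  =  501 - 748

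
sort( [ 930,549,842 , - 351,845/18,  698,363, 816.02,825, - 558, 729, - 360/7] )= [- 558, - 351 ,-360/7,845/18,363, 549, 698, 729,  816.02,825,842,930 ] 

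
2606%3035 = 2606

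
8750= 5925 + 2825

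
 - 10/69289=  - 1 + 69279/69289  =  - 0.00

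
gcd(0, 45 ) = 45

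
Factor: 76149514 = 2^1*7^1*131^1*41521^1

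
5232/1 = 5232 = 5232.00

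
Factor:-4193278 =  - 2^1*2096639^1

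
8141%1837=793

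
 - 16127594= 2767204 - 18894798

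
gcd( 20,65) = 5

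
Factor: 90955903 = 1801^1*50503^1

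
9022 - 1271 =7751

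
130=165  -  35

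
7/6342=1/906 =0.00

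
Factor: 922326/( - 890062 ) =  - 461163/445031 = - 3^1*347^1*443^1*445031^( - 1)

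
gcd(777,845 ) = 1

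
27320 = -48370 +75690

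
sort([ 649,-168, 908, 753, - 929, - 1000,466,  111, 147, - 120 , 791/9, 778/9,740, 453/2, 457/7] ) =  [ - 1000,- 929 , - 168,- 120, 457/7, 778/9,791/9,111,147,  453/2,466, 649 , 740, 753,908 ]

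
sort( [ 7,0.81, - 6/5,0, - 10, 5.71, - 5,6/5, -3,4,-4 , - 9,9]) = [ - 10,-9, - 5, - 4, - 3, - 6/5, 0,0.81 , 6/5 , 4, 5.71,7,9]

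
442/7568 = 221/3784 = 0.06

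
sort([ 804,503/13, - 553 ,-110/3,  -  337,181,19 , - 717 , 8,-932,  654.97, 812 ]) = [-932, - 717, -553, - 337 , - 110/3, 8 , 19,503/13, 181,654.97,804, 812]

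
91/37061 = 91/37061 = 0.00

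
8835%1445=165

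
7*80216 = 561512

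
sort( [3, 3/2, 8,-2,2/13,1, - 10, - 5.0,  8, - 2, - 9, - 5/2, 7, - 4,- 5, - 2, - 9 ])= [-10, - 9, - 9, -5.0, - 5 ,-4 , - 5/2, -2 , - 2, - 2, 2/13 , 1,  3/2, 3 , 7,8,8]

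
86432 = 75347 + 11085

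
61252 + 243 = 61495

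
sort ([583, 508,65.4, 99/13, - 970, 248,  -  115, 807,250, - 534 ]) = [ -970,-534,  -  115, 99/13, 65.4, 248 , 250, 508,583, 807] 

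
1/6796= 1/6796 = 0.00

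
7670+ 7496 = 15166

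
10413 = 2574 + 7839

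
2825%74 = 13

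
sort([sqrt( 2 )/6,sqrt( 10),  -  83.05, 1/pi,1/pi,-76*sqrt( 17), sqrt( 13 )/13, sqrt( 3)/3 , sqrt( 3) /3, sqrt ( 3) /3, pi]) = [- 76*sqrt ( 17 ),-83.05,sqrt( 2)/6, sqrt(13 )/13 , 1/pi, 1/pi,sqrt( 3 )/3, sqrt( 3)/3,  sqrt( 3 ) /3,pi,sqrt( 10 )]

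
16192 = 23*704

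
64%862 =64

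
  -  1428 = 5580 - 7008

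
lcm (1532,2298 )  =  4596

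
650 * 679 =441350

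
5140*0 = 0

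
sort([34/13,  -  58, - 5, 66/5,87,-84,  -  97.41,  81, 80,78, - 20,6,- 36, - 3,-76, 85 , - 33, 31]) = [ - 97.41, - 84,-76,  -  58,  -  36, - 33, - 20  , - 5, - 3, 34/13, 6, 66/5, 31, 78, 80, 81, 85, 87]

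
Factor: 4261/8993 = 17^(  -  1 ) * 23^( - 2)*4261^1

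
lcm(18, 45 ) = 90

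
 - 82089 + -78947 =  - 161036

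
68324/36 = 1897 + 8/9 =1897.89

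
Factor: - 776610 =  -2^1*3^2*5^1*8629^1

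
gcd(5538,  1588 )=2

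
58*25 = 1450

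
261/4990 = 261/4990 = 0.05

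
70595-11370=59225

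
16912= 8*2114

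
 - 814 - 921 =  - 1735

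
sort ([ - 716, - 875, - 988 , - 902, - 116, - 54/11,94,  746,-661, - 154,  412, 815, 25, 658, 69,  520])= [ - 988, - 902,-875, - 716, - 661,- 154,-116 , - 54/11, 25, 69, 94 , 412, 520, 658, 746, 815 ] 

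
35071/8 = 35071/8 = 4383.88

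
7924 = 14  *566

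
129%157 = 129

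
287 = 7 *41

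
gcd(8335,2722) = 1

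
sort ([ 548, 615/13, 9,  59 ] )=[ 9, 615/13 , 59,548]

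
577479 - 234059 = 343420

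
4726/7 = 4726/7 = 675.14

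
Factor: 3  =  3^1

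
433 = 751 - 318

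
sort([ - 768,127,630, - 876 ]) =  [  -  876, - 768,127,630 ] 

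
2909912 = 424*6863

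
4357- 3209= 1148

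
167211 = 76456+90755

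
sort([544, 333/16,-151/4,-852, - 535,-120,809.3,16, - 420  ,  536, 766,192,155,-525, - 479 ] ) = [ - 852, - 535, - 525, - 479,-420, - 120, - 151/4,16,  333/16, 155, 192,536,544,766,809.3 ] 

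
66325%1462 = 535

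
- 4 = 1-5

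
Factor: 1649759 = 1649759^1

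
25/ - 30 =  -  5/6= - 0.83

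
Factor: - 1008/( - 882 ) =2^3*7^(  -  1 ) = 8/7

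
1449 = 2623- 1174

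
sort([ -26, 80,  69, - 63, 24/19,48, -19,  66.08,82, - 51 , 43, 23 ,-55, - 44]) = [ - 63, - 55, - 51, - 44, - 26, - 19,24/19,23,43,48, 66.08, 69,80  ,  82] 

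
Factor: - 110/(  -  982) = 5^1 * 11^1*491^(-1 )  =  55/491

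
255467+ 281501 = 536968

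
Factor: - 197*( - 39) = 3^1*13^1*197^1 =7683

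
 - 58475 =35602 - 94077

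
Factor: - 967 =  - 967^1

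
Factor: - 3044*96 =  - 2^7*3^1*761^1 = - 292224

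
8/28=2/7 = 0.29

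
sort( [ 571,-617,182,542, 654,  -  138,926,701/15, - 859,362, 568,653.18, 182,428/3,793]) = [-859, -617, -138 , 701/15,428/3,182,182,362,542,568, 571,653.18,654,793, 926]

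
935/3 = 311 + 2/3 =311.67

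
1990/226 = 995/113= 8.81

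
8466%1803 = 1254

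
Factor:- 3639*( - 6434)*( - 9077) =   -  212522760102= -2^1 * 3^1 * 29^1 *313^1*1213^1*3217^1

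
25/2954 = 25/2954 = 0.01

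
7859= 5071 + 2788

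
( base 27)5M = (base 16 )9d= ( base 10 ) 157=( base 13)c1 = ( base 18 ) 8d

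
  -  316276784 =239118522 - 555395306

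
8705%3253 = 2199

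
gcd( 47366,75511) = 1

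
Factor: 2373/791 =3^1 = 3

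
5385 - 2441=2944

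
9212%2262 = 164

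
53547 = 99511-45964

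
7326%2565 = 2196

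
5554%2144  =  1266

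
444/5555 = 444/5555 = 0.08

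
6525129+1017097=7542226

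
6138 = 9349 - 3211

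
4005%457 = 349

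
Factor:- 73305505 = -5^1 * 7^1*13^1 *73^1*2207^1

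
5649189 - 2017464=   3631725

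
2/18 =1/9 = 0.11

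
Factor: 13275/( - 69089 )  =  -225/1171 = - 3^2*5^2*1171^( - 1)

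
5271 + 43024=48295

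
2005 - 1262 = 743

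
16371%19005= 16371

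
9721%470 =321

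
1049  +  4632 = 5681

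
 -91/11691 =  - 91/11691   =  -0.01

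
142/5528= 71/2764 = 0.03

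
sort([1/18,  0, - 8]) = [-8, 0, 1/18]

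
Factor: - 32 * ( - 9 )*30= 2^6* 3^3  *  5^1 =8640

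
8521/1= 8521= 8521.00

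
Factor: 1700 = 2^2*5^2*17^1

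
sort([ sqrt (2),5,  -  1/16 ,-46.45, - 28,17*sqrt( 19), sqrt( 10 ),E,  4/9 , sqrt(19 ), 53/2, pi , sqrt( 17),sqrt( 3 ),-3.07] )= [ - 46.45, - 28, - 3.07, - 1/16,  4/9 , sqrt(2 ),sqrt(3 ), E, pi,sqrt( 10 ),sqrt( 17),sqrt( 19), 5, 53/2,17*sqrt( 19)]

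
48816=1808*27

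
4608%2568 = 2040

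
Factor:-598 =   -  2^1*13^1*23^1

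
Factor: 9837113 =11^1*13^1 * 68791^1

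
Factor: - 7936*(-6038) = 2^9*31^1*3019^1 = 47917568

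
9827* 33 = 324291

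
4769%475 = 19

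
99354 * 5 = 496770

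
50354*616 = 31018064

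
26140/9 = 2904+4/9 = 2904.44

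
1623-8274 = -6651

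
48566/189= 6938/27  =  256.96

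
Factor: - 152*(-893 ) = 2^3 * 19^2 * 47^1 = 135736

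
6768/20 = 338 + 2/5 = 338.40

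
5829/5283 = 1 + 182/1761= 1.10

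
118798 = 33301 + 85497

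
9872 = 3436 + 6436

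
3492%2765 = 727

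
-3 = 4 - 7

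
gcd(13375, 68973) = 1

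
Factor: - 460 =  -2^2*5^1*23^1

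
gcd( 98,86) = 2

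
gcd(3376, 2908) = 4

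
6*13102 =78612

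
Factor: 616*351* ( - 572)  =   - 123675552 = - 2^5 *3^3*7^1*11^2*13^2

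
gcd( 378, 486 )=54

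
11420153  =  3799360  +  7620793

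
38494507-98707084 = -60212577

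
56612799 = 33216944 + 23395855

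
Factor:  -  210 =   -  2^1*3^1*5^1* 7^1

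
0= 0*87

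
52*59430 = 3090360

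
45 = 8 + 37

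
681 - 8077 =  -7396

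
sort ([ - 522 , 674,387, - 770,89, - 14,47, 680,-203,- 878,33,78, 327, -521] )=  [ - 878, - 770, - 522, -521, - 203,- 14 , 33, 47, 78 , 89, 327,387, 674, 680]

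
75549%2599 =178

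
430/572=215/286 = 0.75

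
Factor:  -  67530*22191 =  - 1498558230= -  2^1*3^2 * 5^1*13^1 * 569^1*2251^1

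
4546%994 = 570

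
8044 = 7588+456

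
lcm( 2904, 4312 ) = 142296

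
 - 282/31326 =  - 47/5221 = - 0.01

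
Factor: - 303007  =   - 303007^1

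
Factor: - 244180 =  - 2^2*5^1  *  29^1*421^1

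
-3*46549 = -139647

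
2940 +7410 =10350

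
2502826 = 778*3217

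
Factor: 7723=7723^1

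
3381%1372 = 637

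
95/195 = 19/39 = 0.49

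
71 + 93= 164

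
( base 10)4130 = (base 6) 31042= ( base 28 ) 57E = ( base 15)1355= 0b1000000100010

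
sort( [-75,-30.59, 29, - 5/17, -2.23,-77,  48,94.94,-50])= [-77, - 75,-50,-30.59  ,- 2.23, -5/17,29,48,94.94]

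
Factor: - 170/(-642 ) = 3^( - 1 )*5^1*17^1 *107^( - 1) = 85/321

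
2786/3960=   1393/1980  =  0.70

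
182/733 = 182/733 =0.25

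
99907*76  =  7592932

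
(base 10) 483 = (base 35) ds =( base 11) 3AA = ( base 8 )743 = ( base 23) l0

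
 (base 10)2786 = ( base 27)3M5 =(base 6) 20522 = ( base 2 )101011100010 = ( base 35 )29l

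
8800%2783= 451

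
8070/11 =8070/11= 733.64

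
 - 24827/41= - 606 + 19/41 = -605.54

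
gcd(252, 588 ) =84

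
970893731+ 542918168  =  1513811899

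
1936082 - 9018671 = -7082589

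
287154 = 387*742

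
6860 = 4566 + 2294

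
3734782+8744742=12479524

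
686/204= 3 + 37/102 = 3.36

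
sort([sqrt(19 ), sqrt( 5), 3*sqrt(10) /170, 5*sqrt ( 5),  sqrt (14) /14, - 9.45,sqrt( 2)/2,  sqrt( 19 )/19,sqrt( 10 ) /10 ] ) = [ - 9.45,3*sqrt(10) /170,sqrt( 19 )/19, sqrt( 14) /14 , sqrt(10 )/10,sqrt( 2) /2, sqrt( 5 ), sqrt( 19), 5*sqrt( 5)]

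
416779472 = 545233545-128454073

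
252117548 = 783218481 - 531100933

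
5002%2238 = 526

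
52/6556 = 13/1639 = 0.01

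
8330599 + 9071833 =17402432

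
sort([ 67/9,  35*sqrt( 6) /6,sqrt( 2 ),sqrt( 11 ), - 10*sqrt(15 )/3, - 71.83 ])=[  -  71.83,  -  10*sqrt( 15 )/3, sqrt(2),sqrt(11),67/9,35 *sqrt( 6)/6] 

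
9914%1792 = 954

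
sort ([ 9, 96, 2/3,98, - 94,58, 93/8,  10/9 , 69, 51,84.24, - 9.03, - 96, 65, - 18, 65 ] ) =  [ - 96, - 94, -18,-9.03, 2/3, 10/9, 9, 93/8 , 51,58, 65, 65, 69,84.24, 96, 98 ] 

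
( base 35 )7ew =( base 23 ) H4C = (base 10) 9097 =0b10001110001001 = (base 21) kd4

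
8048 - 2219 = 5829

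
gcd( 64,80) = 16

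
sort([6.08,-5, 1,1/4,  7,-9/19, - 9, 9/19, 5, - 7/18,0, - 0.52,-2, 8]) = [-9, - 5, - 2, - 0.52, - 9/19, - 7/18, 0,  1/4,9/19, 1, 5 , 6.08, 7,8]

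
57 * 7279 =414903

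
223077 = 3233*69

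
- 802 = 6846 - 7648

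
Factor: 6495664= 2^4*7^1*59^1*983^1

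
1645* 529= 870205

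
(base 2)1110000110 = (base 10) 902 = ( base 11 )750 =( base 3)1020102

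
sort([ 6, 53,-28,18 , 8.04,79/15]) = [ - 28 , 79/15 , 6,8.04, 18,53]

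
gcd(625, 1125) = 125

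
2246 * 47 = 105562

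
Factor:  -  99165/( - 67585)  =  3^1*7^( - 1)*11^1*601^1*1931^ ( - 1) = 19833/13517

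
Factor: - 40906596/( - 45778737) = 2^2*313^1*10891^1*15259579^( - 1 ) =13635532/15259579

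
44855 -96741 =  - 51886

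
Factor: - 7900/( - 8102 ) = 3950/4051 = 2^1 * 5^2*79^1*4051^( - 1)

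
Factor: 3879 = 3^2*431^1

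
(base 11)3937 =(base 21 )BCJ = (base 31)5a7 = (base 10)5122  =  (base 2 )1010000000010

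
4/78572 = 1/19643 = 0.00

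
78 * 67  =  5226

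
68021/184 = 68021/184 =369.68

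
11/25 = 11/25 = 0.44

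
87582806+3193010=90775816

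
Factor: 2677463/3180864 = 2^( - 6)*3^( - 1 )*283^1*9461^1* 16567^( - 1)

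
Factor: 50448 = 2^4*3^1*1051^1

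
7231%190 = 11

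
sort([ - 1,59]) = [  -  1, 59 ] 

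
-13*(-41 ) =533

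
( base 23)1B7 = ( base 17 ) 2C7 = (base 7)2205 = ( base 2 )1100010101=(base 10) 789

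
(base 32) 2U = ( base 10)94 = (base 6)234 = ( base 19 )4i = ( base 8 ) 136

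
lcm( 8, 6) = 24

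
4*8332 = 33328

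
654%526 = 128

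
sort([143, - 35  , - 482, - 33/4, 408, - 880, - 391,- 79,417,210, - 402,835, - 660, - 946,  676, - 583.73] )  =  [ - 946, - 880, -660, - 583.73, -482,-402 , - 391, - 79, - 35, - 33/4, 143,210,408, 417 , 676, 835] 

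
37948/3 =37948/3 = 12649.33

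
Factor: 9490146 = 2^1 * 3^1*47^1*73^1*461^1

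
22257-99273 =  - 77016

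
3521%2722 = 799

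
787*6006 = 4726722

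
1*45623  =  45623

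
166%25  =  16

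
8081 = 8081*1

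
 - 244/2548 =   -  61/637 = - 0.10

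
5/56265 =1/11253= 0.00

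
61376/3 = 61376/3  =  20458.67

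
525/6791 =525/6791 = 0.08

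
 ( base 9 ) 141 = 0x76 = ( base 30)3s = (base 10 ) 118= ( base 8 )166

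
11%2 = 1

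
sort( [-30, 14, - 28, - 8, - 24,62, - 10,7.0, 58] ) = [ - 30,-28, - 24, - 10, - 8,7.0,14,58,62]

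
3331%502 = 319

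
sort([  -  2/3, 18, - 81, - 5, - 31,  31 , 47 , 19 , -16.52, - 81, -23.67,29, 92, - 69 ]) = [ - 81, - 81, - 69,  -  31,-23.67, - 16.52,-5, - 2/3, 18, 19,29, 31,  47, 92 ] 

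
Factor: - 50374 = -2^1*89^1* 283^1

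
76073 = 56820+19253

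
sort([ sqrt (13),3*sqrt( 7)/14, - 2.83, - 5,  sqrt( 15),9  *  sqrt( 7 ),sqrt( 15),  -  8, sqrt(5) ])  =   [  -  8, - 5, - 2.83, 3*sqrt( 7)/14, sqrt( 5),sqrt( 13 ),  sqrt(15),sqrt( 15 ),  9*sqrt ( 7) ]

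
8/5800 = 1/725=0.00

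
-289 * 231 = - 66759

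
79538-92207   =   - 12669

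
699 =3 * 233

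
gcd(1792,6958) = 14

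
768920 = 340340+428580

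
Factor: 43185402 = 2^1*3^2*13^1* 184553^1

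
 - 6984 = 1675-8659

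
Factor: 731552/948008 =91444/118501 = 2^2*163^( - 1 )*727^( - 1) * 22861^1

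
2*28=56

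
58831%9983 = 8916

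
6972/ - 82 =-3486/41=- 85.02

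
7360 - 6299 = 1061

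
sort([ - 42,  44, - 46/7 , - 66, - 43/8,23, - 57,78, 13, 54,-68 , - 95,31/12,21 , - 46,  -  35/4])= [-95,- 68, - 66, - 57, - 46, - 42, - 35/4, - 46/7, - 43/8, 31/12,13, 21, 23,44,54, 78 ]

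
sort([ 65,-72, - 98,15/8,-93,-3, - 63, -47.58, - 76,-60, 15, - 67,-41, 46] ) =[ - 98, - 93, - 76,  -  72,-67,-63,-60,-47.58, - 41,-3 , 15/8, 15, 46, 65]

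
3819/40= 95 + 19/40 = 95.47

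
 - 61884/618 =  - 101  +  89/103 = - 100.14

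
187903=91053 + 96850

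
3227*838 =2704226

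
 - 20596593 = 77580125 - 98176718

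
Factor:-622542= - 2^1*3^1 * 31^1*3347^1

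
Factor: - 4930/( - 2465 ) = 2 = 2^1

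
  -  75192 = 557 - 75749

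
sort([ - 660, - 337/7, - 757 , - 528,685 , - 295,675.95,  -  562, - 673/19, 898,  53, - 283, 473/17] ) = [ - 757, - 660, - 562, - 528 , - 295, - 283, - 337/7, - 673/19,473/17,53,675.95,685,898 ]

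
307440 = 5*61488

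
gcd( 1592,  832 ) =8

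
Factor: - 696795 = - 3^1*5^1*11^1*41^1*103^1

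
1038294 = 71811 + 966483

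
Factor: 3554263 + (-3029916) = 524347^1 = 524347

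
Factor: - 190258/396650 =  - 95129/198325 = - 5^( - 2)*251^1*379^1*7933^ ( - 1)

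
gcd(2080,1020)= 20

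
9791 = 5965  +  3826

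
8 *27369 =218952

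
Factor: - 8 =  - 2^3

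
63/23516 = 63/23516 =0.00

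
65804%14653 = 7192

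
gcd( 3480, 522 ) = 174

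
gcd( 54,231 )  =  3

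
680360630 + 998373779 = 1678734409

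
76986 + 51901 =128887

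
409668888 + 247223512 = 656892400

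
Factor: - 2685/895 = -3 = - 3^1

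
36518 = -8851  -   - 45369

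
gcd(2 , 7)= 1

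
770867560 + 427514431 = 1198381991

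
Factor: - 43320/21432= -5^1 * 19^1*47^( - 1) = -  95/47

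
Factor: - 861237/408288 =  - 287079/136096 = - 2^ ( - 5 )*3^1 * 13^1*17^1 * 433^1*4253^( - 1) 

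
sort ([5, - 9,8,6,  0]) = [ - 9,0,5,6,8]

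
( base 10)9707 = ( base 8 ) 22753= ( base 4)2113223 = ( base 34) 8DH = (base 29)BFL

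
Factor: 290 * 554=160660 = 2^2*5^1 * 29^1*277^1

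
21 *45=945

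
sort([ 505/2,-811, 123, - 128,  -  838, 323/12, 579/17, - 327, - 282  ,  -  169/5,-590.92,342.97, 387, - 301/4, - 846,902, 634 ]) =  [ - 846, - 838, - 811, - 590.92, - 327, - 282, - 128, - 301/4, - 169/5,323/12, 579/17, 123,505/2,342.97, 387,634,  902 ]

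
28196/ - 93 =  - 28196/93 = -303.18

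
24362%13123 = 11239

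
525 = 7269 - 6744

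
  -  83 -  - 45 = - 38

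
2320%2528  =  2320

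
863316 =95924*9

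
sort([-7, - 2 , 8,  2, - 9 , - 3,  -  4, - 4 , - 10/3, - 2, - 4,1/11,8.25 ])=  [ - 9, - 7, - 4,-4, - 4, - 10/3, - 3,-2, - 2, 1/11, 2,8, 8.25 ] 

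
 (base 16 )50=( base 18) 48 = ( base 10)80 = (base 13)62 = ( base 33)2e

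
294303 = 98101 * 3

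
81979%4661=2742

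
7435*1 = 7435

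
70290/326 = 215 + 100/163=215.61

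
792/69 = 264/23 = 11.48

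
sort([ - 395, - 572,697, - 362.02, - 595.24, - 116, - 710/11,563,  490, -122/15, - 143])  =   [ - 595.24, - 572, - 395, - 362.02,  -  143, - 116, - 710/11 , - 122/15,490,  563, 697]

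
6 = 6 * 1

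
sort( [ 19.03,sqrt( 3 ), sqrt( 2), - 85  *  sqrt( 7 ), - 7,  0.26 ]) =[-85 * sqrt(7), - 7, 0.26 , sqrt( 2),  sqrt (3),19.03] 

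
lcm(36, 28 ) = 252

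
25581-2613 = 22968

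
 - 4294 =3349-7643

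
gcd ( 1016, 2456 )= 8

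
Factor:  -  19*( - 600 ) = 2^3*3^1*5^2*19^1 = 11400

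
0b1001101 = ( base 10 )77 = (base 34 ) 29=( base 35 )27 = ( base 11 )70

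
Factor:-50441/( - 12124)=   2^(  -  2)*7^(-1 )*433^( - 1)*50441^1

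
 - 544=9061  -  9605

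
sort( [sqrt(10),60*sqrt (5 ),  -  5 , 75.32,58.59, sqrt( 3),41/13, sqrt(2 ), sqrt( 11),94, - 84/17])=[-5,-84/17,sqrt( 2),sqrt( 3),41/13,sqrt( 10),sqrt( 11), 58.59,75.32, 94,60*sqrt( 5) ]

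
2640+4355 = 6995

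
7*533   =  3731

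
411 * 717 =294687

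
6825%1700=25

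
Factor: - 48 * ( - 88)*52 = 219648 =2^9*3^1*11^1*13^1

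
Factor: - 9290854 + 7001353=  - 3^2*254389^1 = - 2289501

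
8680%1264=1096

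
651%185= 96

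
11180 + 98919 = 110099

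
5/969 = 5/969  =  0.01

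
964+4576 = 5540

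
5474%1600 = 674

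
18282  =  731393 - 713111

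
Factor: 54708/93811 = 2^2*3^1* 47^1*97^1 * 93811^( - 1 )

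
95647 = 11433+84214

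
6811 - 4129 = 2682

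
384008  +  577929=961937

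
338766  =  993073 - 654307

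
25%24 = 1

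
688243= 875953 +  - 187710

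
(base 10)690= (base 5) 10230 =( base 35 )JP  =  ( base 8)1262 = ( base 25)12F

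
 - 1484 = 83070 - 84554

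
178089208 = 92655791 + 85433417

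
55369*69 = 3820461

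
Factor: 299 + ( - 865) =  - 566 = -2^1*283^1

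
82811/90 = 920 + 11/90 = 920.12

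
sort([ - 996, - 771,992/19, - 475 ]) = [ - 996, - 771, - 475 , 992/19]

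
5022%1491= 549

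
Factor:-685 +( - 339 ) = -2^10 =- 1024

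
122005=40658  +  81347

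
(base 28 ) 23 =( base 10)59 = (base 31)1s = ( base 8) 73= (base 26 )27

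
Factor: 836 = 2^2*11^1*19^1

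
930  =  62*15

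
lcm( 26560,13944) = 557760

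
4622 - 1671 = 2951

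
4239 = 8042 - 3803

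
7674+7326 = 15000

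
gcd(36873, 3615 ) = 723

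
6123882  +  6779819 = 12903701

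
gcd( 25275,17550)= 75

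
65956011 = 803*82137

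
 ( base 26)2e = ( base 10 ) 66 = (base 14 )4a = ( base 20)36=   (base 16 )42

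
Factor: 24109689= 3^1*17^1*19^1*139^1*179^1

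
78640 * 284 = 22333760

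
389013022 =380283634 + 8729388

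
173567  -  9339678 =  - 9166111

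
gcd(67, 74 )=1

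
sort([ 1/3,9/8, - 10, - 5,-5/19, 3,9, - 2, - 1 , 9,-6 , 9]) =[ - 10, - 6, -5, - 2, - 1,-5/19, 1/3,9/8,3,9,  9,9]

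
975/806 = 1 + 13/62= 1.21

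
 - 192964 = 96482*( - 2)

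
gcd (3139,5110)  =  73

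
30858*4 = 123432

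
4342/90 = 2171/45 =48.24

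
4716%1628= 1460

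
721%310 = 101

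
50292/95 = 50292/95=529.39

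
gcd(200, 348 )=4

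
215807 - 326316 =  - 110509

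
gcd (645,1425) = 15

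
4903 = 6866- 1963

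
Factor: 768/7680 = 2^ ( - 1)*5^( - 1 ) = 1/10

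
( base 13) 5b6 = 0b1111100010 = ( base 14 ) 510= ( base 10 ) 994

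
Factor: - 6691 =-6691^1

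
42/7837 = 42/7837 = 0.01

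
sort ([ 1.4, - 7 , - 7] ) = [-7 ,  -  7, 1.4 ]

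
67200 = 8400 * 8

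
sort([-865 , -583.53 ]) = [ - 865,-583.53 ]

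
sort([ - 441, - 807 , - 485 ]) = [ - 807, - 485, - 441] 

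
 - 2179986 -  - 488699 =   -  1691287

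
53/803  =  53/803=0.07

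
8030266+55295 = 8085561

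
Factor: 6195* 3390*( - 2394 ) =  - 2^2*3^4*5^2*7^2*19^1*59^1*113^1 = - 50276513700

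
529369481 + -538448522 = -9079041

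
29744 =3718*8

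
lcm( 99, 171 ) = 1881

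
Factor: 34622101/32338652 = 2^( - 2 )*8084663^( - 1 )*34622101^1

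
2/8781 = 2/8781 =0.00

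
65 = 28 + 37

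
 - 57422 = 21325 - 78747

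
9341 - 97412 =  - 88071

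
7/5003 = 7/5003 = 0.00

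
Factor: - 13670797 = - 7^1*37^1*52783^1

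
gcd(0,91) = 91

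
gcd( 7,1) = 1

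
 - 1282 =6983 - 8265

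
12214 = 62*197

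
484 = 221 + 263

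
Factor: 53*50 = 2650 = 2^1 * 5^2 *53^1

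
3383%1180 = 1023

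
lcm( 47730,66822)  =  334110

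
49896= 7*7128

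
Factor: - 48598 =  -2^1*11^1*47^2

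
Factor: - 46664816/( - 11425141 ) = 2^4*7^(-1)*11^1*13^( - 1)*125551^(  -  1 ) *265141^1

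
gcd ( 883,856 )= 1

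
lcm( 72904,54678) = 218712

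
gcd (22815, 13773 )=3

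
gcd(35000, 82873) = 7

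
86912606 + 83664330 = 170576936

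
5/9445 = 1/1889= 0.00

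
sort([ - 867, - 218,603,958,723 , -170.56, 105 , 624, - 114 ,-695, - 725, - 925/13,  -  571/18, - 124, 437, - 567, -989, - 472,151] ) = [ - 989, -867,-725, - 695,  -  567, - 472,  -  218, - 170.56, - 124 , - 114, - 925/13, - 571/18,105, 151,437,603,624, 723,958]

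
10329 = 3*3443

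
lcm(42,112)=336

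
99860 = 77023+22837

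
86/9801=86/9801=0.01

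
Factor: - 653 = -653^1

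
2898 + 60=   2958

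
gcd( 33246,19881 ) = 9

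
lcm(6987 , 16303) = 48909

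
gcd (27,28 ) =1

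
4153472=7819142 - 3665670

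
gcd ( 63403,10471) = 1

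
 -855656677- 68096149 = - 923752826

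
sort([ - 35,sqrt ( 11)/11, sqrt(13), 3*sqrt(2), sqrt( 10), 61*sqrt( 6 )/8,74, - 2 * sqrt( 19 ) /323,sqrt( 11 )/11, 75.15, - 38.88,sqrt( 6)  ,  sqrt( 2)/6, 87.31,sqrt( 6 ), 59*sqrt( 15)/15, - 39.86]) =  [ - 39.86, - 38.88, - 35, - 2*sqrt ( 19)/323, sqrt(2 )/6 , sqrt( 11) /11,  sqrt (11 )/11, sqrt( 6 ),  sqrt( 6), sqrt (10), sqrt(13 ), 3 * sqrt(2 ), 59*sqrt( 15)/15, 61*sqrt(6 )/8, 74,75.15, 87.31] 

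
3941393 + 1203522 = 5144915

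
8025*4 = 32100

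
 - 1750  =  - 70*25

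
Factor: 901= 17^1 * 53^1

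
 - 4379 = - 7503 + 3124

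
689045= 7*98435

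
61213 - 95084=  - 33871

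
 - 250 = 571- 821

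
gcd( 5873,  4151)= 7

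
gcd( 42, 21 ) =21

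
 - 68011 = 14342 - 82353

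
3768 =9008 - 5240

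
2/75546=1/37773 = 0.00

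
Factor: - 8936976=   -  2^4*3^1*186187^1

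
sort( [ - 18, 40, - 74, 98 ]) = [ - 74,-18, 40,  98 ] 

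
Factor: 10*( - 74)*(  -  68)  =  50320 = 2^4*5^1 *17^1 * 37^1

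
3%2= 1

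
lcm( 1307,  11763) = 11763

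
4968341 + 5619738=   10588079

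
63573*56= 3560088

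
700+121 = 821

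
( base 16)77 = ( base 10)119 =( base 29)43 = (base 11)a9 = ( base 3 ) 11102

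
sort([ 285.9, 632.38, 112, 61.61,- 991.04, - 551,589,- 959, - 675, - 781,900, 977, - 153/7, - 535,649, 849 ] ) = [ - 991.04, - 959, - 781, - 675, - 551, - 535, - 153/7, 61.61, 112 , 285.9, 589, 632.38,  649,  849, 900,977]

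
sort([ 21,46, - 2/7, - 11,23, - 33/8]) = [ - 11,  -  33/8, - 2/7,  21, 23,46 ]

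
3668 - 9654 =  - 5986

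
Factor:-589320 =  - 2^3*3^2 * 5^1*1637^1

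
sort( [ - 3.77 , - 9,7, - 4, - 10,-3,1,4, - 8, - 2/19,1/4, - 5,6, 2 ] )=[ - 10,-9, - 8,-5,-4, - 3.77, - 3, - 2/19, 1/4, 1,2,4,  6,7 ]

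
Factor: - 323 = -17^1*19^1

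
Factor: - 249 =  - 3^1*83^1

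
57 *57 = 3249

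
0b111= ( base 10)7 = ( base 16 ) 7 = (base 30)7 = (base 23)7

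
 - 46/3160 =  - 1 + 1557/1580 = -0.01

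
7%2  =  1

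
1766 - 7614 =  - 5848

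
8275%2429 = 988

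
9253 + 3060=12313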